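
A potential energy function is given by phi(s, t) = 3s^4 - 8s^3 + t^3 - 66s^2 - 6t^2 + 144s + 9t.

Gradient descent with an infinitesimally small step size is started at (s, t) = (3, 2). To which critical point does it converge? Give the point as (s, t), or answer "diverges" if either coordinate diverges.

phi is separable, so gradient descent decouples: s follows -∂phi/∂s, t follows -∂phi/∂t.
∂phi/∂s = 12(s - 4)(s - 1)(s + 3); at s=3 this is -144, so s increases.
∂phi/∂t = 3(t - 3)(t - 1); at t=2 this is -3, so t increases.
s converges to its nearest critical value 4 (a local min of the s-part); t converges to 3. The iterate converges to (4, 3).

(4, 3)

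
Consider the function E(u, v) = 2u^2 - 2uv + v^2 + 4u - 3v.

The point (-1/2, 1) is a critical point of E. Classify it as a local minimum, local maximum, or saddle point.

local minimum

The Hessian of E is constant: H = [[4, -2], [-2, 2]].
det(H) = 4·2 − (-2)² = 4.
det(H) > 0 and tr(H) = 6 > 0, so H is positive definite and the point is a local minimum.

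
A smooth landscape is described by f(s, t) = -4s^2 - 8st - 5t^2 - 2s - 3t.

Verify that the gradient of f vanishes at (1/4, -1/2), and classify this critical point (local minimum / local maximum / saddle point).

local maximum

∇f = (-8s - 8t - 2, -8s - 10t - 3); substituting (1/4, -1/2) gives ∇f = (0, 0), so (1/4, -1/2) is indeed a critical point.
The Hessian of f is constant: H = [[-8, -8], [-8, -10]].
det(H) = (-8)·(-10) − (-8)² = 16.
det(H) > 0 and tr(H) = -18 < 0, so H is negative definite and the point is a local maximum.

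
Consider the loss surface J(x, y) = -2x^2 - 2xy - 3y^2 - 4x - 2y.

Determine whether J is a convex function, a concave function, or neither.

J is quadratic, so its Hessian is the constant matrix H = [[-4, -2], [-2, -6]].
det(H) = 20, tr(H) = -10.
det(H) > 0 and tr(H) < 0, so H is negative definite everywhere: concave.

concave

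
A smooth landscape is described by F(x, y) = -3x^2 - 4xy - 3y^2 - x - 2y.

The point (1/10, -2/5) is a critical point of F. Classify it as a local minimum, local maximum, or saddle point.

The Hessian of F is constant: H = [[-6, -4], [-4, -6]].
det(H) = (-6)·(-6) − (-4)² = 20.
det(H) > 0 and tr(H) = -12 < 0, so H is negative definite and the point is a local maximum.

local maximum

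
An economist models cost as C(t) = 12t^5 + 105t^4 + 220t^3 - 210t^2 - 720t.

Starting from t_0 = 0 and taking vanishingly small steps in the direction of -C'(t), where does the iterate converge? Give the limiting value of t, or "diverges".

1

C'(t) = 60(t - 1)(t + 1)(t + 3)(t + 4), so C'(0) = -720.
Gradient descent moves in the -C' direction, i.e. t is increasing.
The nearest critical point in that direction is t = 1, where C'' = 2400 > 0 (a local minimum). The iterate converges there.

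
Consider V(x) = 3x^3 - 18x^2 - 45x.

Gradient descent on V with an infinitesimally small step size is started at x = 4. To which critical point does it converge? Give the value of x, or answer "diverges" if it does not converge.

V'(x) = 9(x - 5)(x + 1), so V'(4) = -45.
Gradient descent moves in the -V' direction, i.e. x is increasing.
The nearest critical point in that direction is x = 5, where V'' = 54 > 0 (a local minimum). The iterate converges there.

5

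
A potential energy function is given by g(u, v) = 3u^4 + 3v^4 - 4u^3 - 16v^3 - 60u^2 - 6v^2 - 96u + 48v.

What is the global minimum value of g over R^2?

-992

g(u,v) separates as P(u) + Q(v), so its minimum is min P + min Q.
P'(u) = 12(u - 4)(u + 1)(u + 2) vanishes at u ∈ {-2, -1, 4}; Q'(v) = 12(v - 4)(v - 1)(v + 1) vanishes at v ∈ {-1, 1, 4}.
Local minima of P (where P''>0): P(-2)=32, P(4)=-832. Local minima of Q: Q(-1)=-35, Q(4)=-160.
So the global minimum of g is P(4) + Q(4) = -832 − 160 = -992, attained at (4, 4).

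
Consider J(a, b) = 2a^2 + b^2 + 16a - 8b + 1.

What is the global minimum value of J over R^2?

-47

J(a,b) separates as P(a) + Q(b) + 1, so its minimum is min P + min Q + 1.
P'(a) = 4a + 16 vanishes at a ∈ {-4}; Q'(b) = 2b - 8 vanishes at b ∈ {4}.
Local minima of P (where P''>0): P(-4)=-32. Local minima of Q: Q(4)=-16.
So the global minimum of J is P(-4) + Q(4) + 1 = -32 − 16 + 1 = -47, attained at (-4, 4).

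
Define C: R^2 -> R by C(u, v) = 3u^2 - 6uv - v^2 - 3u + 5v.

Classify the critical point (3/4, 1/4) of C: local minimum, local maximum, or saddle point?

saddle point

The Hessian of C is constant: H = [[6, -6], [-6, -2]].
det(H) = 6·(-2) − (-6)² = -48.
Since det(H) < 0, H is indefinite and the critical point is a saddle point.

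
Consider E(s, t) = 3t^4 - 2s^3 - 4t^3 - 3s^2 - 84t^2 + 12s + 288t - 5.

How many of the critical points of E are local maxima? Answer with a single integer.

E separates as a function of s plus a function of t, so ∇E=0 decouples.
∂E/∂s = -6(s - 1)(s + 2) = 0 at s ∈ {-2, 1}; ∂E/∂t = 12(t - 3)(t - 2)(t + 4) = 0 at t ∈ {-4, 2, 3}.
The Hessian is diagonal: diag(E_ss, E_tt). Second derivatives: E_ss(-2)=18, E_ss(1)=-18; E_tt(-4)=504, E_tt(2)=-72, E_tt(3)=84.
Local maxima occur where both diagonal entries negative: (1, 2). Count: 1.

1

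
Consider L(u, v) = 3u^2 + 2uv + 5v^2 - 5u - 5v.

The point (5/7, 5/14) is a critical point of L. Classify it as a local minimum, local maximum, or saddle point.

local minimum

The Hessian of L is constant: H = [[6, 2], [2, 10]].
det(H) = 6·10 − 2² = 56.
det(H) > 0 and tr(H) = 16 > 0, so H is positive definite and the point is a local minimum.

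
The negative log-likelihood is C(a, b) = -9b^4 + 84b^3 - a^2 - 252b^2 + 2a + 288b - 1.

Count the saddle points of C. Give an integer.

C separates as a function of a plus a function of b, so ∇C=0 decouples.
∂C/∂a = -2(a - 1) = 0 at a ∈ {1}; ∂C/∂b = -36(b - 4)(b - 2)(b - 1) = 0 at b ∈ {1, 2, 4}.
The Hessian is diagonal: diag(C_aa, C_bb). Second derivatives: C_aa(1)=-2; C_bb(1)=-108, C_bb(2)=72, C_bb(4)=-216.
Saddle points occur where the two diagonal entries have opposite signs: (1, 2). Count: 1.

1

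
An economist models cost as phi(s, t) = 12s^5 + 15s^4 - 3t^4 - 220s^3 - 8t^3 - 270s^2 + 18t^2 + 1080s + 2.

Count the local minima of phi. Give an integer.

2

phi separates as a function of s plus a function of t, so ∇phi=0 decouples.
∂phi/∂s = 60(s - 3)(s - 1)(s + 2)(s + 3) = 0 at s ∈ {-3, -2, 1, 3}; ∂phi/∂t = -12t(t - 1)(t + 3) = 0 at t ∈ {-3, 0, 1}.
The Hessian is diagonal: diag(phi_ss, phi_tt). Second derivatives: phi_ss(-3)=-1440, phi_ss(-2)=900, phi_ss(1)=-1440, phi_ss(3)=3600; phi_tt(-3)=-144, phi_tt(0)=36, phi_tt(1)=-48.
Local minima occur where both diagonal entries positive: (-2, 0), (3, 0). Count: 2.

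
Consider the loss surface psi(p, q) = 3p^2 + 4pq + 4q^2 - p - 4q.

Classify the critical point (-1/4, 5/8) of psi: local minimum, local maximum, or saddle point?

The Hessian of psi is constant: H = [[6, 4], [4, 8]].
det(H) = 6·8 − 4² = 32.
det(H) > 0 and tr(H) = 14 > 0, so H is positive definite and the point is a local minimum.

local minimum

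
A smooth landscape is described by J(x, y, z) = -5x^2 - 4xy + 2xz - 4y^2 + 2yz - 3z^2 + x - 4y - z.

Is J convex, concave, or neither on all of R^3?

J is quadratic, so its Hessian is the constant matrix H = [[-10, -4, 2], [-4, -8, 2], [2, 2, -6]].
Leading principal minors: -10, 64, -344.
Signs alternate −, +, − ⇒ H ≺ 0 ⇒ concave.

concave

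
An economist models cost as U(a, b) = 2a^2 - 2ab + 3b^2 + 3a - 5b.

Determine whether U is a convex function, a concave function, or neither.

U is quadratic, so its Hessian is the constant matrix H = [[4, -2], [-2, 6]].
det(H) = 20, tr(H) = 10.
det(H) > 0 and tr(H) > 0, so H is positive definite everywhere: convex.

convex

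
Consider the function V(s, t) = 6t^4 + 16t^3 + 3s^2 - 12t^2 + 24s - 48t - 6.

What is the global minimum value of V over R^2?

-92

V(s,t) separates as P(s) + Q(t) − 6, so its minimum is min P + min Q − 6.
P'(s) = 6s + 24 vanishes at s ∈ {-4}; Q'(t) = 24(t - 1)(t + 1)(t + 2) vanishes at t ∈ {-2, -1, 1}.
Local minima of P (where P''>0): P(-4)=-48. Local minima of Q: Q(-2)=16, Q(1)=-38.
So the global minimum of V is P(-4) + Q(1) − 6 = -48 − 38 − 6 = -92, attained at (-4, 1).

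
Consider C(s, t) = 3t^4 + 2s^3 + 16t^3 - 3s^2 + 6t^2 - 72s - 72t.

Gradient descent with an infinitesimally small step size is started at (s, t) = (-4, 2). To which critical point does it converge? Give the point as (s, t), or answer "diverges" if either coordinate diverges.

C is separable, so gradient descent decouples: s follows -∂C/∂s, t follows -∂C/∂t.
∂C/∂s = 6(s - 4)(s + 3); at s=-4 this is 48, so s decreases.
∂C/∂t = 12(t - 1)(t + 2)(t + 3); at t=2 this is 240, so t decreases.
The s-coordinate has no critical point in that direction and runs off to infinity.

diverges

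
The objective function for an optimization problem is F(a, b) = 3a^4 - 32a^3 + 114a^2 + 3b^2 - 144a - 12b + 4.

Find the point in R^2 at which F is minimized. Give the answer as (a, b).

(1, 2)

F(a,b) separates as P(a) + Q(b) + 4, so its minimum is min P + min Q + 4.
P'(a) = 12(a - 4)(a - 3)(a - 1) vanishes at a ∈ {1, 3, 4}; Q'(b) = 6b - 12 vanishes at b ∈ {2}.
Local minima of P (where P''>0): P(1)=-59, P(4)=-32. Local minima of Q: Q(2)=-12.
So the global minimum of F is P(1) + Q(2) + 4 = -59 − 12 + 4 = -67, attained at (1, 2).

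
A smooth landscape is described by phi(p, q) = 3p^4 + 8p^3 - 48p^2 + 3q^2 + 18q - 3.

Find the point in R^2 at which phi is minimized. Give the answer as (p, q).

phi(p,q) separates as A(p) + B(q) − 3, so its minimum is min A + min B − 3.
A'(p) = 12p(p - 2)(p + 4) vanishes at p ∈ {-4, 0, 2}; B'(q) = 6q + 18 vanishes at q ∈ {-3}.
Local minima of A (where A''>0): A(-4)=-512, A(2)=-80. Local minima of B: B(-3)=-27.
So the global minimum of phi is A(-4) + B(-3) − 3 = -512 − 27 − 3 = -542, attained at (-4, -3).

(-4, -3)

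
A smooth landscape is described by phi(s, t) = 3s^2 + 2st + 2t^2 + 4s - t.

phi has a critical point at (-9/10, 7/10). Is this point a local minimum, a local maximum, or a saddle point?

local minimum

The Hessian of phi is constant: H = [[6, 2], [2, 4]].
det(H) = 6·4 − 2² = 20.
det(H) > 0 and tr(H) = 10 > 0, so H is positive definite and the point is a local minimum.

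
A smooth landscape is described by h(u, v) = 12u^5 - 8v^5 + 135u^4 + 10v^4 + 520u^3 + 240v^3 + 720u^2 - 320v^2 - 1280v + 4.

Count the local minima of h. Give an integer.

4

h separates as a function of u plus a function of v, so ∇h=0 decouples.
∂h/∂u = 60u(u + 2)(u + 3)(u + 4) = 0 at u ∈ {-4, -3, -2, 0}; ∂h/∂v = -40(v - 4)(v - 2)(v + 1)(v + 4) = 0 at v ∈ {-4, -1, 2, 4}.
The Hessian is diagonal: diag(h_uu, h_vv). Second derivatives: h_uu(-4)=-480, h_uu(-3)=180, h_uu(-2)=-240, h_uu(0)=1440; h_vv(-4)=5760, h_vv(-1)=-1800, h_vv(2)=1440, h_vv(4)=-3200.
Local minima occur where both diagonal entries positive: (-3, -4), (-3, 2), (0, -4), (0, 2). Count: 4.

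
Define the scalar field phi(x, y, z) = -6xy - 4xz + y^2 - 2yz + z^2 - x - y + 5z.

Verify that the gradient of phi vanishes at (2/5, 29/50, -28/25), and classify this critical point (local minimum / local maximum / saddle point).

saddle point

∇phi = (-6y - 4z - 1, -6x + 2y - 2z - 1, -4x - 2y + 2z + 5); substituting (2/5, 29/50, -28/25) gives ∇phi = (0, 0, 0), so (2/5, 29/50, -28/25) is indeed a critical point.
The Hessian is constant: H = [[0, -6, -4], [-6, 2, -2], [-4, -2, 2]].
Leading principal minors: Δ₁ = 0, Δ₂ = -36, Δ₃ = -200.
The minors fit neither the all-positive nor the alternating-sign pattern, so H is indefinite: a saddle point.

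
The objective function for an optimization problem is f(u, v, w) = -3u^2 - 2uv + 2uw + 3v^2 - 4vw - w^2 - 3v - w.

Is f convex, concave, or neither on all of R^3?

f is quadratic, so its Hessian is the constant matrix H = [[-6, -2, 2], [-2, 6, -4], [2, -4, -2]].
Leading principal minors: -6, -40, 184.
Neither pattern holds ⇒ H is indefinite ⇒ neither convex nor concave.

neither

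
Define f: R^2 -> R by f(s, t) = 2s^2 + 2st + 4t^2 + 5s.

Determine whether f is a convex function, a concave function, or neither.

convex

f is quadratic, so its Hessian is the constant matrix H = [[4, 2], [2, 8]].
det(H) = 28, tr(H) = 12.
det(H) > 0 and tr(H) > 0, so H is positive definite everywhere: convex.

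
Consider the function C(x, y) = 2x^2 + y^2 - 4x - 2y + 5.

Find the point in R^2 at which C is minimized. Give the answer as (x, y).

(1, 1)

C(x,y) separates as P(x) + Q(y) + 5, so its minimum is min P + min Q + 5.
P'(x) = 4x - 4 vanishes at x ∈ {1}; Q'(y) = 2y - 2 vanishes at y ∈ {1}.
Local minima of P (where P''>0): P(1)=-2. Local minima of Q: Q(1)=-1.
So the global minimum of C is P(1) + Q(1) + 5 = -2 − 1 + 5 = 2, attained at (1, 1).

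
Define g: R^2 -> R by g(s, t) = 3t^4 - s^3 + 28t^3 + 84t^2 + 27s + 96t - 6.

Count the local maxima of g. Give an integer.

1

g separates as a function of s plus a function of t, so ∇g=0 decouples.
∂g/∂s = -3(s - 3)(s + 3) = 0 at s ∈ {-3, 3}; ∂g/∂t = 12(t + 1)(t + 2)(t + 4) = 0 at t ∈ {-4, -2, -1}.
The Hessian is diagonal: diag(g_ss, g_tt). Second derivatives: g_ss(-3)=18, g_ss(3)=-18; g_tt(-4)=72, g_tt(-2)=-24, g_tt(-1)=36.
Local maxima occur where both diagonal entries negative: (3, -2). Count: 1.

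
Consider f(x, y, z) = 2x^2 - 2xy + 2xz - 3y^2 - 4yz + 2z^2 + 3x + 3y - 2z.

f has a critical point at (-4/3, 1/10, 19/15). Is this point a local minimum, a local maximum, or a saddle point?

saddle point

The Hessian is constant: H = [[4, -2, 2], [-2, -6, -4], [2, -4, 4]].
Leading principal minors: Δ₁ = 4, Δ₂ = -28, Δ₃ = -120.
The minors fit neither the all-positive nor the alternating-sign pattern, so H is indefinite: a saddle point.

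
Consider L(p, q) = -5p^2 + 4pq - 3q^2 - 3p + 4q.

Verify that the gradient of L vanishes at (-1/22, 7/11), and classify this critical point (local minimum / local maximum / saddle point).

local maximum

∇L = (-10p + 4q - 3, 4p - 6q + 4); substituting (-1/22, 7/11) gives ∇L = (0, 0), so (-1/22, 7/11) is indeed a critical point.
The Hessian of L is constant: H = [[-10, 4], [4, -6]].
det(H) = (-10)·(-6) − 4² = 44.
det(H) > 0 and tr(H) = -16 < 0, so H is negative definite and the point is a local maximum.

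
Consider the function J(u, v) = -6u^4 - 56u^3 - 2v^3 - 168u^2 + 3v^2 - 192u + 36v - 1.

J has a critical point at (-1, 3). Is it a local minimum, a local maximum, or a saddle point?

The mixed partial ∂²J/∂u∂v is 0, so the Hessian at any point is diag(J_uu, J_vv) = diag(-24(3u^2 + 14u + 14), 6(-2v + 1)).
At (-1, 3): H = diag(-72, -30).
Both eigenvalues are negative, so H is negative definite: a local maximum.

local maximum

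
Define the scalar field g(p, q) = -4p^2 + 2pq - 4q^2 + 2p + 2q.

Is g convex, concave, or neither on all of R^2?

g is quadratic, so its Hessian is the constant matrix H = [[-8, 2], [2, -8]].
det(H) = 60, tr(H) = -16.
det(H) > 0 and tr(H) < 0, so H is negative definite everywhere: concave.

concave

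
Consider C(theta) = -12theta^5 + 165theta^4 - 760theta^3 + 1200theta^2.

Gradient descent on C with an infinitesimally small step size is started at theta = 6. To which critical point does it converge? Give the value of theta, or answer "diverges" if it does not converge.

C'(theta) = -60theta(theta - 5)(theta - 4)(theta - 2), so C'(6) = -2880.
Gradient descent moves in the -C' direction, i.e. theta is increasing.
There is no critical point above theta=6, and C' keeps the same sign, so the iterate runs off to +∞.

diverges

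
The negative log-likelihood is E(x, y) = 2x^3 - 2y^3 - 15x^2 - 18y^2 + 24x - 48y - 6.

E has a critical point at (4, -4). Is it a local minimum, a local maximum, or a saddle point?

The mixed partial ∂²E/∂x∂y is 0, so the Hessian at any point is diag(E_xx, E_yy) = diag(6(2x - 5), -12(y + 3)).
At (4, -4): H = diag(18, 12).
Both eigenvalues are positive, so H is positive definite: a local minimum.

local minimum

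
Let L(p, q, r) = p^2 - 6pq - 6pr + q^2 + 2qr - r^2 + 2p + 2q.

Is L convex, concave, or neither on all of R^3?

L is quadratic, so its Hessian is the constant matrix H = [[2, -6, -6], [-6, 2, 2], [-6, 2, -2]].
Leading principal minors: 2, -32, 128.
Neither pattern holds ⇒ H is indefinite ⇒ neither convex nor concave.

neither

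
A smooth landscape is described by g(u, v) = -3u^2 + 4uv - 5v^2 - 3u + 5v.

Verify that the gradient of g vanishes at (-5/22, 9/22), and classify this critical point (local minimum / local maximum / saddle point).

local maximum

∇g = (-6u + 4v - 3, 4u - 10v + 5); substituting (-5/22, 9/22) gives ∇g = (0, 0), so (-5/22, 9/22) is indeed a critical point.
The Hessian of g is constant: H = [[-6, 4], [4, -10]].
det(H) = (-6)·(-10) − 4² = 44.
det(H) > 0 and tr(H) = -16 < 0, so H is negative definite and the point is a local maximum.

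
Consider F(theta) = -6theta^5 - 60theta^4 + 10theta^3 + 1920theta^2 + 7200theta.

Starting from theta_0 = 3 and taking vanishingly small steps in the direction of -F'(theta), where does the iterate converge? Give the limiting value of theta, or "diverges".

-3

F'(theta) = -30(theta - 4)(theta + 3)(theta + 4)(theta + 5), so F'(3) = 10080.
Gradient descent moves in the -F' direction, i.e. theta is decreasing.
The nearest critical point in that direction is theta = -3, where F'' = 420 > 0 (a local minimum). The iterate converges there.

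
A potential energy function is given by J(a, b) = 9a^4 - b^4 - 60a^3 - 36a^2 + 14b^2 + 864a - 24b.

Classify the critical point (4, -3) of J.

saddle point

The mixed partial ∂²J/∂a∂b is 0, so the Hessian at any point is diag(J_aa, J_bb) = diag(36(3a^2 - 10a - 2), 4(-3b^2 + 7)).
At (4, -3): H = diag(216, -80).
The eigenvalues have opposite signs, so H is indefinite: a saddle point.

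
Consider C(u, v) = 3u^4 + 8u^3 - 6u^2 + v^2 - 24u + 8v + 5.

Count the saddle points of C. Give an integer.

1

C separates as a function of u plus a function of v, so ∇C=0 decouples.
∂C/∂u = 12(u - 1)(u + 1)(u + 2) = 0 at u ∈ {-2, -1, 1}; ∂C/∂v = 2(v + 4) = 0 at v ∈ {-4}.
The Hessian is diagonal: diag(C_uu, C_vv). Second derivatives: C_uu(-2)=36, C_uu(-1)=-24, C_uu(1)=72; C_vv(-4)=2.
Saddle points occur where the two diagonal entries have opposite signs: (-1, -4). Count: 1.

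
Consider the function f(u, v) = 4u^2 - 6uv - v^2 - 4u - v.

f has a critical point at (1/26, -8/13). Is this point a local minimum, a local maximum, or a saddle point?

The Hessian of f is constant: H = [[8, -6], [-6, -2]].
det(H) = 8·(-2) − (-6)² = -52.
Since det(H) < 0, H is indefinite and the critical point is a saddle point.

saddle point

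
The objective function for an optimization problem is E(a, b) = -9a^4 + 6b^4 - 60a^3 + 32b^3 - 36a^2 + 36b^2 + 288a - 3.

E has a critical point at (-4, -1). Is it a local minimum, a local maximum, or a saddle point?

local maximum

The mixed partial ∂²E/∂a∂b is 0, so the Hessian at any point is diag(E_aa, E_bb) = diag(-36(3a^2 + 10a + 2), 24(3b^2 + 8b + 3)).
At (-4, -1): H = diag(-360, -48).
Both eigenvalues are negative, so H is negative definite: a local maximum.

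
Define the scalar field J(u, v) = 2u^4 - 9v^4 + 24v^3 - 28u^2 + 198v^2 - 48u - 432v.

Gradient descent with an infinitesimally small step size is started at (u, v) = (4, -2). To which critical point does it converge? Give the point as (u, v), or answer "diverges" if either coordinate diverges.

J is separable, so gradient descent decouples: u follows -∂J/∂u, v follows -∂J/∂v.
∂J/∂u = 8(u - 3)(u + 1)(u + 2); at u=4 this is 240, so u decreases.
∂J/∂v = -36(v - 4)(v - 1)(v + 3); at v=-2 this is -648, so v increases.
u converges to its nearest critical value 3 (a local min of the u-part); v converges to 1. The iterate converges to (3, 1).

(3, 1)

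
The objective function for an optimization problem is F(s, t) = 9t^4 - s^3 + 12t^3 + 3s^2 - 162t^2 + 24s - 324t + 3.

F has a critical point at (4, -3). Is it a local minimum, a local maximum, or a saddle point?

The mixed partial ∂²F/∂s∂t is 0, so the Hessian at any point is diag(F_ss, F_tt) = diag(6(-s + 1), 36(3t^2 + 2t - 9)).
At (4, -3): H = diag(-18, 432).
The eigenvalues have opposite signs, so H is indefinite: a saddle point.

saddle point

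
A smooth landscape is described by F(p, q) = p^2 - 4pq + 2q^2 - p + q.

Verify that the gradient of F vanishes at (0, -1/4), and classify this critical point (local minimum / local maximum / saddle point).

∇F = (2p - 4q - 1, -4p + 4q + 1); substituting (0, -1/4) gives ∇F = (0, 0), so (0, -1/4) is indeed a critical point.
The Hessian of F is constant: H = [[2, -4], [-4, 4]].
det(H) = 2·4 − (-4)² = -8.
Since det(H) < 0, H is indefinite and the critical point is a saddle point.

saddle point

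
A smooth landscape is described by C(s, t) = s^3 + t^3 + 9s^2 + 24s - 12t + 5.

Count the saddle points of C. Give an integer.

C separates as a function of s plus a function of t, so ∇C=0 decouples.
∂C/∂s = 3(s + 2)(s + 4) = 0 at s ∈ {-4, -2}; ∂C/∂t = 3(t - 2)(t + 2) = 0 at t ∈ {-2, 2}.
The Hessian is diagonal: diag(C_ss, C_tt). Second derivatives: C_ss(-4)=-6, C_ss(-2)=6; C_tt(-2)=-12, C_tt(2)=12.
Saddle points occur where the two diagonal entries have opposite signs: (-4, 2), (-2, -2). Count: 2.

2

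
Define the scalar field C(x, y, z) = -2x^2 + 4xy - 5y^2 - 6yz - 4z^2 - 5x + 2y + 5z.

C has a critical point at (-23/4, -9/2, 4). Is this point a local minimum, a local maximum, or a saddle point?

local maximum

The Hessian is constant: H = [[-4, 4, 0], [4, -10, -6], [0, -6, -8]].
Leading principal minors: Δ₁ = -4, Δ₂ = 24, Δ₃ = -48.
The minors alternate sign starting negative (−, +, −), so H is negative definite: a local maximum.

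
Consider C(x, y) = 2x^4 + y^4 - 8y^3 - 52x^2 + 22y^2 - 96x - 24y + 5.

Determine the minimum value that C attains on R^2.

-708

C(x,y) separates as P(x) + Q(y) + 5, so its minimum is min P + min Q + 5.
P'(x) = 8(x - 4)(x + 1)(x + 3) vanishes at x ∈ {-3, -1, 4}; Q'(y) = 4(y - 3)(y - 2)(y - 1) vanishes at y ∈ {1, 2, 3}.
Local minima of P (where P''>0): P(-3)=-18, P(4)=-704. Local minima of Q: Q(1)=-9, Q(3)=-9.
So the global minimum of C is P(4) + Q(1) + 5 = -704 − 9 + 5 = -708, attained at (4, 1).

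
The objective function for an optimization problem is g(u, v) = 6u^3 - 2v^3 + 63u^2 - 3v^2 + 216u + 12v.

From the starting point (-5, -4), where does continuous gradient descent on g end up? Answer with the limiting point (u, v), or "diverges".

diverges

g is separable, so gradient descent decouples: u follows -∂g/∂u, v follows -∂g/∂v.
∂g/∂u = 18(u + 3)(u + 4); at u=-5 this is 36, so u decreases.
∂g/∂v = -6(v - 1)(v + 2); at v=-4 this is -60, so v increases.
The u-coordinate has no critical point in that direction and runs off to infinity.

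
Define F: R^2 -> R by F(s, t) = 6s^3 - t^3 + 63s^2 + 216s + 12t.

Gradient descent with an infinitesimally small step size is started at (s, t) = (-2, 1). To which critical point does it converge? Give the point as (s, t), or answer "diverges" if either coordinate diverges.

(-3, -2)

F is separable, so gradient descent decouples: s follows -∂F/∂s, t follows -∂F/∂t.
∂F/∂s = 18(s + 3)(s + 4); at s=-2 this is 36, so s decreases.
∂F/∂t = -3(t - 2)(t + 2); at t=1 this is 9, so t decreases.
s converges to its nearest critical value -3 (a local min of the s-part); t converges to -2. The iterate converges to (-3, -2).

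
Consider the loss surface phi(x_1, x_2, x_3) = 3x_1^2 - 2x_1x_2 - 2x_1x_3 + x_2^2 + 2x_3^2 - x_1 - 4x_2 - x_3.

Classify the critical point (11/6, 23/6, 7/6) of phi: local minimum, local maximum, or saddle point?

local minimum

The Hessian is constant: H = [[6, -2, -2], [-2, 2, 0], [-2, 0, 4]].
Leading principal minors: Δ₁ = 6, Δ₂ = 8, Δ₃ = 24.
All leading minors are positive, so H is positive definite: a local minimum.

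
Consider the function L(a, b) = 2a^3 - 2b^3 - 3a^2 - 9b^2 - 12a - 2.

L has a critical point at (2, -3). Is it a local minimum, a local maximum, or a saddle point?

The mixed partial ∂²L/∂a∂b is 0, so the Hessian at any point is diag(L_aa, L_bb) = diag(6(2a - 1), -6(2b + 3)).
At (2, -3): H = diag(18, 18).
Both eigenvalues are positive, so H is positive definite: a local minimum.

local minimum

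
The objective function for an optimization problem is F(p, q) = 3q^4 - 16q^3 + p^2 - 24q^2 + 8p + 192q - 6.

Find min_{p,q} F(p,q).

F(p,q) separates as A(p) + B(q) − 6, so its minimum is min A + min B − 6.
A'(p) = 2p + 8 vanishes at p ∈ {-4}; B'(q) = 12(q - 4)(q - 2)(q + 2) vanishes at q ∈ {-2, 2, 4}.
Local minima of A (where A''>0): A(-4)=-16. Local minima of B: B(-2)=-304, B(4)=128.
So the global minimum of F is A(-4) + B(-2) − 6 = -16 − 304 − 6 = -326, attained at (-4, -2).

-326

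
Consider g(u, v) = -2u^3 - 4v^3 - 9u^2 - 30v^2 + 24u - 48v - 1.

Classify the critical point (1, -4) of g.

The mixed partial ∂²g/∂u∂v is 0, so the Hessian at any point is diag(g_uu, g_vv) = diag(-6(2u + 3), -12(2v + 5)).
At (1, -4): H = diag(-30, 36).
The eigenvalues have opposite signs, so H is indefinite: a saddle point.

saddle point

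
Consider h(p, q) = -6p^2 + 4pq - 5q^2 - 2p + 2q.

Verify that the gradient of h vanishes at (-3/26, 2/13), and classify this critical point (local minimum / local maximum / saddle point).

local maximum

∇h = (-12p + 4q - 2, 4p - 10q + 2); substituting (-3/26, 2/13) gives ∇h = (0, 0), so (-3/26, 2/13) is indeed a critical point.
The Hessian of h is constant: H = [[-12, 4], [4, -10]].
det(H) = (-12)·(-10) − 4² = 104.
det(H) > 0 and tr(H) = -22 < 0, so H is negative definite and the point is a local maximum.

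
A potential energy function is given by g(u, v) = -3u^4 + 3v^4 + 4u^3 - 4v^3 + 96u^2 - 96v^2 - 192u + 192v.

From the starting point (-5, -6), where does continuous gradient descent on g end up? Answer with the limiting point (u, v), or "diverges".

g is separable, so gradient descent decouples: u follows -∂g/∂u, v follows -∂g/∂v.
∂g/∂u = -12(u - 4)(u - 1)(u + 4); at u=-5 this is 648, so u decreases.
∂g/∂v = 12(v - 4)(v - 1)(v + 4); at v=-6 this is -1680, so v increases.
The u-coordinate has no critical point in that direction and runs off to infinity.

diverges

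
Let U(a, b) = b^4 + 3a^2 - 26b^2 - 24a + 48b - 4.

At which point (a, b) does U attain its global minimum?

(4, -4)

U(a,b) separates as P(a) + Q(b) − 4, so its minimum is min P + min Q − 4.
P'(a) = 6a - 24 vanishes at a ∈ {4}; Q'(b) = 4(b - 3)(b - 1)(b + 4) vanishes at b ∈ {-4, 1, 3}.
Local minima of P (where P''>0): P(4)=-48. Local minima of Q: Q(-4)=-352, Q(3)=-9.
So the global minimum of U is P(4) + Q(-4) − 4 = -48 − 352 − 4 = -404, attained at (4, -4).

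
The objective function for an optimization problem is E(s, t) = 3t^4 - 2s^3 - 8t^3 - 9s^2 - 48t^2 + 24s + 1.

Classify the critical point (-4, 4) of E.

local minimum

The mixed partial ∂²E/∂s∂t is 0, so the Hessian at any point is diag(E_ss, E_tt) = diag(-6(2s + 3), 12(3t^2 - 4t - 8)).
At (-4, 4): H = diag(30, 288).
Both eigenvalues are positive, so H is positive definite: a local minimum.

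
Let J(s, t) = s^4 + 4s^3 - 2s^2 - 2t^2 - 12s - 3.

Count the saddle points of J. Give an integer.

2

J separates as a function of s plus a function of t, so ∇J=0 decouples.
∂J/∂s = 4(s - 1)(s + 1)(s + 3) = 0 at s ∈ {-3, -1, 1}; ∂J/∂t = -4t = 0 at t ∈ {0}.
The Hessian is diagonal: diag(J_ss, J_tt). Second derivatives: J_ss(-3)=32, J_ss(-1)=-16, J_ss(1)=32; J_tt(0)=-4.
Saddle points occur where the two diagonal entries have opposite signs: (-3, 0), (1, 0). Count: 2.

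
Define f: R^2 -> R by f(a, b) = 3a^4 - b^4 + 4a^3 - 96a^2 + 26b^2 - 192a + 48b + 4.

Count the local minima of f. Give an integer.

2

f separates as a function of a plus a function of b, so ∇f=0 decouples.
∂f/∂a = 12(a - 4)(a + 1)(a + 4) = 0 at a ∈ {-4, -1, 4}; ∂f/∂b = -4(b - 4)(b + 1)(b + 3) = 0 at b ∈ {-3, -1, 4}.
The Hessian is diagonal: diag(f_aa, f_bb). Second derivatives: f_aa(-4)=288, f_aa(-1)=-180, f_aa(4)=480; f_bb(-3)=-56, f_bb(-1)=40, f_bb(4)=-140.
Local minima occur where both diagonal entries positive: (-4, -1), (4, -1). Count: 2.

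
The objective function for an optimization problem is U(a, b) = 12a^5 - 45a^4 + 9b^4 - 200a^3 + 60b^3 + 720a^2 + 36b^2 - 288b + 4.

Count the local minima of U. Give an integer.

4

U separates as a function of a plus a function of b, so ∇U=0 decouples.
∂U/∂a = 60a(a - 4)(a - 2)(a + 3) = 0 at a ∈ {-3, 0, 2, 4}; ∂U/∂b = 36(b - 1)(b + 2)(b + 4) = 0 at b ∈ {-4, -2, 1}.
The Hessian is diagonal: diag(U_aa, U_bb). Second derivatives: U_aa(-3)=-6300, U_aa(0)=1440, U_aa(2)=-1200, U_aa(4)=3360; U_bb(-4)=360, U_bb(-2)=-216, U_bb(1)=540.
Local minima occur where both diagonal entries positive: (0, -4), (0, 1), (4, -4), (4, 1). Count: 4.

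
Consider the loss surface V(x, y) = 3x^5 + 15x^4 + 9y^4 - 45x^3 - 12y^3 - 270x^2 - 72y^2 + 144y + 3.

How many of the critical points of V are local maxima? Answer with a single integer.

2

V separates as a function of x plus a function of y, so ∇V=0 decouples.
∂V/∂x = 15x(x - 3)(x + 3)(x + 4) = 0 at x ∈ {-4, -3, 0, 3}; ∂V/∂y = 36(y - 2)(y - 1)(y + 2) = 0 at y ∈ {-2, 1, 2}.
The Hessian is diagonal: diag(V_xx, V_yy). Second derivatives: V_xx(-4)=-420, V_xx(-3)=270, V_xx(0)=-540, V_xx(3)=1890; V_yy(-2)=432, V_yy(1)=-108, V_yy(2)=144.
Local maxima occur where both diagonal entries negative: (-4, 1), (0, 1). Count: 2.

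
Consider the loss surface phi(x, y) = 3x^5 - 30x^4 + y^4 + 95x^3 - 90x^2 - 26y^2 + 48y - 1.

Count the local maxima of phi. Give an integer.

2

phi separates as a function of x plus a function of y, so ∇phi=0 decouples.
∂phi/∂x = 15x(x - 4)(x - 3)(x - 1) = 0 at x ∈ {0, 1, 3, 4}; ∂phi/∂y = 4(y - 3)(y - 1)(y + 4) = 0 at y ∈ {-4, 1, 3}.
The Hessian is diagonal: diag(phi_xx, phi_yy). Second derivatives: phi_xx(0)=-180, phi_xx(1)=90, phi_xx(3)=-90, phi_xx(4)=180; phi_yy(-4)=140, phi_yy(1)=-40, phi_yy(3)=56.
Local maxima occur where both diagonal entries negative: (0, 1), (3, 1). Count: 2.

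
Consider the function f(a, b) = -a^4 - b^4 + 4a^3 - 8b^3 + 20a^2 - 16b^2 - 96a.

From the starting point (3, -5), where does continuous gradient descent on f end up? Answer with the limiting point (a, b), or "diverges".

f is separable, so gradient descent decouples: a follows -∂f/∂a, b follows -∂f/∂b.
∂f/∂a = -4(a - 4)(a - 2)(a + 3); at a=3 this is 24, so a decreases.
∂f/∂b = -4b(b + 2)(b + 4); at b=-5 this is 60, so b decreases.
The b-coordinate has no critical point in that direction and runs off to infinity.

diverges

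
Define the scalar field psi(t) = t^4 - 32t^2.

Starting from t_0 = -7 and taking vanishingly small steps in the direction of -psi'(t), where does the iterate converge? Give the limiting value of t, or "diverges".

psi'(t) = 4t(t - 4)(t + 4), so psi'(-7) = -924.
Gradient descent moves in the -psi' direction, i.e. t is increasing.
The nearest critical point in that direction is t = -4, where psi'' = 128 > 0 (a local minimum). The iterate converges there.

-4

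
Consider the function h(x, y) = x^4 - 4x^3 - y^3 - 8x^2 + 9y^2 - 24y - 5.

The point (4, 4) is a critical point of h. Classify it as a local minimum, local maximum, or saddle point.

saddle point

The mixed partial ∂²h/∂x∂y is 0, so the Hessian at any point is diag(h_xx, h_yy) = diag(4(3x^2 - 6x - 4), 6(-y + 3)).
At (4, 4): H = diag(80, -6).
The eigenvalues have opposite signs, so H is indefinite: a saddle point.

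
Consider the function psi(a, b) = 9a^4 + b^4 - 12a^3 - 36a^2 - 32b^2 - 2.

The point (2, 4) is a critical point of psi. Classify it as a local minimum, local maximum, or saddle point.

local minimum

The mixed partial ∂²psi/∂a∂b is 0, so the Hessian at any point is diag(psi_aa, psi_bb) = diag(36(3a^2 - 2a - 2), 4(3b^2 - 16)).
At (2, 4): H = diag(216, 128).
Both eigenvalues are positive, so H is positive definite: a local minimum.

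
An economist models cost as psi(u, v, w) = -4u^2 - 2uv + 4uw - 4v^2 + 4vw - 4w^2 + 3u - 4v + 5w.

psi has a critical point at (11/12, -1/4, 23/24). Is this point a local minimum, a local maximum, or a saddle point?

The Hessian is constant: H = [[-8, -2, 4], [-2, -8, 4], [4, 4, -8]].
Leading principal minors: Δ₁ = -8, Δ₂ = 60, Δ₃ = -288.
The minors alternate sign starting negative (−, +, −), so H is negative definite: a local maximum.

local maximum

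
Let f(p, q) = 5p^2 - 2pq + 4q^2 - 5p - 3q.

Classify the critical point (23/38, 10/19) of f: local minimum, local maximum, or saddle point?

local minimum

The Hessian of f is constant: H = [[10, -2], [-2, 8]].
det(H) = 10·8 − (-2)² = 76.
det(H) > 0 and tr(H) = 18 > 0, so H is positive definite and the point is a local minimum.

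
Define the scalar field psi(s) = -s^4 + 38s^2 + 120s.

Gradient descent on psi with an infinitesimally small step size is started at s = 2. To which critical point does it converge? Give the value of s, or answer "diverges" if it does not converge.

-2

psi'(s) = -4(s - 5)(s + 2)(s + 3), so psi'(2) = 240.
Gradient descent moves in the -psi' direction, i.e. s is decreasing.
The nearest critical point in that direction is s = -2, where psi'' = 28 > 0 (a local minimum). The iterate converges there.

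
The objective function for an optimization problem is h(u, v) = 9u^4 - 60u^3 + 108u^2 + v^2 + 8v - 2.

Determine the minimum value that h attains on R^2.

-18

h(u,v) separates as P(u) + Q(v) − 2, so its minimum is min P + min Q − 2.
P'(u) = 36u(u - 3)(u - 2) vanishes at u ∈ {0, 2, 3}; Q'(v) = 2v + 8 vanishes at v ∈ {-4}.
Local minima of P (where P''>0): P(0)=0, P(3)=81. Local minima of Q: Q(-4)=-16.
So the global minimum of h is P(0) + Q(-4) − 2 = 0 − 16 − 2 = -18, attained at (0, -4).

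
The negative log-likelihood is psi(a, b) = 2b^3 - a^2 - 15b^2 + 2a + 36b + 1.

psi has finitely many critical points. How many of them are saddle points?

1

psi separates as a function of a plus a function of b, so ∇psi=0 decouples.
∂psi/∂a = -2(a - 1) = 0 at a ∈ {1}; ∂psi/∂b = 6(b - 3)(b - 2) = 0 at b ∈ {2, 3}.
The Hessian is diagonal: diag(psi_aa, psi_bb). Second derivatives: psi_aa(1)=-2; psi_bb(2)=-6, psi_bb(3)=6.
Saddle points occur where the two diagonal entries have opposite signs: (1, 3). Count: 1.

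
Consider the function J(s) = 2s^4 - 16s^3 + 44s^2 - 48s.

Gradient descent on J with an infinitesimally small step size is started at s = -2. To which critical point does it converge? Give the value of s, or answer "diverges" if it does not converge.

J'(s) = 8(s - 3)(s - 2)(s - 1), so J'(-2) = -480.
Gradient descent moves in the -J' direction, i.e. s is increasing.
The nearest critical point in that direction is s = 1, where J'' = 16 > 0 (a local minimum). The iterate converges there.

1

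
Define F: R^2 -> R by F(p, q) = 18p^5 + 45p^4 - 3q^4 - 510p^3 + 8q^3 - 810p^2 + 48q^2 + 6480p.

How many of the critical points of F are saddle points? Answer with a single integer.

F separates as a function of p plus a function of q, so ∇F=0 decouples.
∂F/∂p = 90(p - 3)(p - 2)(p + 3)(p + 4) = 0 at p ∈ {-4, -3, 2, 3}; ∂F/∂q = -12q(q - 4)(q + 2) = 0 at q ∈ {-2, 0, 4}.
The Hessian is diagonal: diag(F_pp, F_qq). Second derivatives: F_pp(-4)=-3780, F_pp(-3)=2700, F_pp(2)=-2700, F_pp(3)=3780; F_qq(-2)=-144, F_qq(0)=96, F_qq(4)=-288.
Saddle points occur where the two diagonal entries have opposite signs: (-4, 0), (-3, -2), (-3, 4), (2, 0), (3, -2), (3, 4). Count: 6.

6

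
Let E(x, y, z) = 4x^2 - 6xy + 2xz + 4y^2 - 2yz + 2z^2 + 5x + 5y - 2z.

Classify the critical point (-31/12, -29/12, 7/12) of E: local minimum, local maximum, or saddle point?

The Hessian is constant: H = [[8, -6, 2], [-6, 8, -2], [2, -2, 4]].
Leading principal minors: Δ₁ = 8, Δ₂ = 28, Δ₃ = 96.
All leading minors are positive, so H is positive definite: a local minimum.

local minimum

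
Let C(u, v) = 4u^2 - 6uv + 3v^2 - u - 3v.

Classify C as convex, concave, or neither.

convex

C is quadratic, so its Hessian is the constant matrix H = [[8, -6], [-6, 6]].
det(H) = 12, tr(H) = 14.
det(H) > 0 and tr(H) > 0, so H is positive definite everywhere: convex.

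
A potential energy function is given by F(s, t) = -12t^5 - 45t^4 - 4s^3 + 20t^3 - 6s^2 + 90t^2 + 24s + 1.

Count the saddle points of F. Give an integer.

4

F separates as a function of s plus a function of t, so ∇F=0 decouples.
∂F/∂s = -12(s - 1)(s + 2) = 0 at s ∈ {-2, 1}; ∂F/∂t = -60t(t - 1)(t + 1)(t + 3) = 0 at t ∈ {-3, -1, 0, 1}.
The Hessian is diagonal: diag(F_ss, F_tt). Second derivatives: F_ss(-2)=36, F_ss(1)=-36; F_tt(-3)=1440, F_tt(-1)=-240, F_tt(0)=180, F_tt(1)=-480.
Saddle points occur where the two diagonal entries have opposite signs: (-2, -1), (-2, 1), (1, -3), (1, 0). Count: 4.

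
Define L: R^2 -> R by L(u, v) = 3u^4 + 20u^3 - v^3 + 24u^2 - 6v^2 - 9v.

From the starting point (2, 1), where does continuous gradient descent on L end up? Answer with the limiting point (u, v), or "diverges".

diverges

L is separable, so gradient descent decouples: u follows -∂L/∂u, v follows -∂L/∂v.
∂L/∂u = 12u(u + 1)(u + 4); at u=2 this is 432, so u decreases.
∂L/∂v = -3(v + 1)(v + 3); at v=1 this is -24, so v increases.
The v-coordinate has no critical point in that direction and runs off to infinity.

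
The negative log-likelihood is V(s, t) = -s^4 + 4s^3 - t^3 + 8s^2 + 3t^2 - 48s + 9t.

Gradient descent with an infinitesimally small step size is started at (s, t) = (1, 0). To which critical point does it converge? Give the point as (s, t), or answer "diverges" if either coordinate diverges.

V is separable, so gradient descent decouples: s follows -∂V/∂s, t follows -∂V/∂t.
∂V/∂s = -4(s - 3)(s - 2)(s + 2); at s=1 this is -24, so s increases.
∂V/∂t = -3(t - 3)(t + 1); at t=0 this is 9, so t decreases.
s converges to its nearest critical value 2 (a local min of the s-part); t converges to -1. The iterate converges to (2, -1).

(2, -1)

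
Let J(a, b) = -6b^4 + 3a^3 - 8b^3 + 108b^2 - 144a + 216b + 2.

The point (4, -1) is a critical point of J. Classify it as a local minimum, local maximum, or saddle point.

The mixed partial ∂²J/∂a∂b is 0, so the Hessian at any point is diag(J_aa, J_bb) = diag(18a, 24(-3b^2 - 2b + 9)).
At (4, -1): H = diag(72, 192).
Both eigenvalues are positive, so H is positive definite: a local minimum.

local minimum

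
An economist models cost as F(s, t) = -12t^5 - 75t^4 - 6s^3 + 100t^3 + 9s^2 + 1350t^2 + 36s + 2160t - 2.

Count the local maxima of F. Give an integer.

F separates as a function of s plus a function of t, so ∇F=0 decouples.
∂F/∂s = -18(s - 2)(s + 1) = 0 at s ∈ {-1, 2}; ∂F/∂t = -60(t - 3)(t + 1)(t + 3)(t + 4) = 0 at t ∈ {-4, -3, -1, 3}.
The Hessian is diagonal: diag(F_ss, F_tt). Second derivatives: F_ss(-1)=54, F_ss(2)=-54; F_tt(-4)=1260, F_tt(-3)=-720, F_tt(-1)=1440, F_tt(3)=-10080.
Local maxima occur where both diagonal entries negative: (2, -3), (2, 3). Count: 2.

2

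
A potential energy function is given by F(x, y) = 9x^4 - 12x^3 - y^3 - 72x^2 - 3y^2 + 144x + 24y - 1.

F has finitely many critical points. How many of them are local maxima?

1

F separates as a function of x plus a function of y, so ∇F=0 decouples.
∂F/∂x = 36(x - 2)(x - 1)(x + 2) = 0 at x ∈ {-2, 1, 2}; ∂F/∂y = -3(y - 2)(y + 4) = 0 at y ∈ {-4, 2}.
The Hessian is diagonal: diag(F_xx, F_yy). Second derivatives: F_xx(-2)=432, F_xx(1)=-108, F_xx(2)=144; F_yy(-4)=18, F_yy(2)=-18.
Local maxima occur where both diagonal entries negative: (1, 2). Count: 1.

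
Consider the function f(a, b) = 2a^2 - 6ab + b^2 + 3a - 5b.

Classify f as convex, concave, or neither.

f is quadratic, so its Hessian is the constant matrix H = [[4, -6], [-6, 2]].
det(H) = -28, tr(H) = 6.
det(H) < 0, so H is indefinite: neither convex nor concave.

neither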